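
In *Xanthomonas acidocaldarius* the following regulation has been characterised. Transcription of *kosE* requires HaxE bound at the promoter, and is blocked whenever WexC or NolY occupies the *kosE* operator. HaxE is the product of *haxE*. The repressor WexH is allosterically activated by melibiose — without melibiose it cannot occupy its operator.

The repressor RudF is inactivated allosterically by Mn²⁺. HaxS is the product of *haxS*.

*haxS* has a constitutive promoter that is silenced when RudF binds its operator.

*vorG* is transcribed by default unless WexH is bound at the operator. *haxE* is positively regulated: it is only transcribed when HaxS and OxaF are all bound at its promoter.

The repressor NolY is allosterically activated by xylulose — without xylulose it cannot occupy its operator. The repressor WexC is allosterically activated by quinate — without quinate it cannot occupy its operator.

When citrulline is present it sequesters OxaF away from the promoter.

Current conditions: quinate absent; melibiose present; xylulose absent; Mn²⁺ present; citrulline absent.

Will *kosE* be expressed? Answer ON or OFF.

ON

Quinate is absent, so WexC is inactive.
Mn²⁺ is present, so RudF is inactive.
With no repressor bound, *haxS* is transcribed.
So HaxS is produced and active.
Citrulline is absent, so OxaF is active.
No repressor is bound and HaxS and OxaF are active, so *haxE* is transcribed.
So HaxE is produced and active.
Xylulose is absent, so NolY is inactive.
No repressor is bound and HaxE is active, so *kosE* is transcribed.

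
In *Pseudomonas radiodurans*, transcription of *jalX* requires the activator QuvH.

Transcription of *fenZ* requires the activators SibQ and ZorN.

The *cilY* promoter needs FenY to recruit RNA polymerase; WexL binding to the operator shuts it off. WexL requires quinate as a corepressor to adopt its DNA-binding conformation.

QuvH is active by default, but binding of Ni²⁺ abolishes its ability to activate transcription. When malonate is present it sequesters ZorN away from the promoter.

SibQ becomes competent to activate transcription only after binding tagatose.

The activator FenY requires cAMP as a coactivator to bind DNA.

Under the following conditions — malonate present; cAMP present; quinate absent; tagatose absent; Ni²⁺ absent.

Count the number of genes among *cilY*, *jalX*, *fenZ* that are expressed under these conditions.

cAMP is present, so FenY is active.
Quinate is absent, so WexL is inactive.
No repressor is bound and FenY is active, so *cilY* is transcribed.
→ *cilY* is ON.
Ni²⁺ is absent, so QuvH is active.
No repressor is bound and QuvH is active, so *jalX* is transcribed.
→ *jalX* is ON.
Tagatose is absent, so SibQ is inactive.
Malonate is present, so ZorN is inactive.
Required activator SibQ is absent, so *fenZ* is not transcribed.
→ *fenZ* is OFF.
2 of the 3 genes are transcribed.

2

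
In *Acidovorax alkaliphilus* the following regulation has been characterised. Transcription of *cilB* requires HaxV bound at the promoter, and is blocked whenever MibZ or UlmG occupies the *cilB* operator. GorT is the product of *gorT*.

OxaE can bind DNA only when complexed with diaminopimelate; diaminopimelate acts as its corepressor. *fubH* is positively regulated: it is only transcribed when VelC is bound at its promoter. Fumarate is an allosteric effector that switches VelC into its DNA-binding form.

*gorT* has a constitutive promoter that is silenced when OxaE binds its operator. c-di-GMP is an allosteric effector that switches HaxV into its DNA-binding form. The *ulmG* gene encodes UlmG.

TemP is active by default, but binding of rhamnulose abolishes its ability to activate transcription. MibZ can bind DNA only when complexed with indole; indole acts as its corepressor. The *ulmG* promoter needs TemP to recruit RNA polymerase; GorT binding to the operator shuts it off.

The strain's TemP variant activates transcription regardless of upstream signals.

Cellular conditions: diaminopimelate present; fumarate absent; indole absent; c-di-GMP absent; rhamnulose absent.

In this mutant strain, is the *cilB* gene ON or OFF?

OFF

Indole is absent, so MibZ is inactive.
Diaminopimelate is present, so OxaE is active.
With repressor OxaE bound, *gorT* is not transcribed.
So GorT is not produced.
TemP is constitutively active in this strain.
No repressor is bound and TemP is active, so *ulmG* is transcribed.
So UlmG is produced and active.
c-di-GMP is absent, so HaxV is inactive.
With repressor UlmG bound, *cilB* is not transcribed.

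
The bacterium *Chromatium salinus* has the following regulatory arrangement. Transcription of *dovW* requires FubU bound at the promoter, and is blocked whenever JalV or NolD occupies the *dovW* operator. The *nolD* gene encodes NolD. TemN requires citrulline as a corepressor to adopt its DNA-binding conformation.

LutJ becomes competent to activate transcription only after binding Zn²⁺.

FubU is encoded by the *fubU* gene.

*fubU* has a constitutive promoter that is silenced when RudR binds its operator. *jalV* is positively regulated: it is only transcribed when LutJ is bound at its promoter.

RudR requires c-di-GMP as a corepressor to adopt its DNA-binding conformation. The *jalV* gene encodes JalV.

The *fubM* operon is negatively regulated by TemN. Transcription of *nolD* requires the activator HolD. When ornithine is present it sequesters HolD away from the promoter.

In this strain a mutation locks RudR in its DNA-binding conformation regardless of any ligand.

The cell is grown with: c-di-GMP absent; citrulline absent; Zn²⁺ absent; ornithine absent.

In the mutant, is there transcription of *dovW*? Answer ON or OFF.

Zn²⁺ is absent, so LutJ is inactive.
Required activator LutJ is absent, so *jalV* is not transcribed.
So JalV is not produced.
RudR is constitutively active in this strain.
With repressor RudR bound, *fubU* is not transcribed.
So FubU is not produced.
Ornithine is absent, so HolD is active.
No repressor is bound and HolD is active, so *nolD* is transcribed.
So NolD is produced and active.
With repressor NolD bound, *dovW* is not transcribed.

OFF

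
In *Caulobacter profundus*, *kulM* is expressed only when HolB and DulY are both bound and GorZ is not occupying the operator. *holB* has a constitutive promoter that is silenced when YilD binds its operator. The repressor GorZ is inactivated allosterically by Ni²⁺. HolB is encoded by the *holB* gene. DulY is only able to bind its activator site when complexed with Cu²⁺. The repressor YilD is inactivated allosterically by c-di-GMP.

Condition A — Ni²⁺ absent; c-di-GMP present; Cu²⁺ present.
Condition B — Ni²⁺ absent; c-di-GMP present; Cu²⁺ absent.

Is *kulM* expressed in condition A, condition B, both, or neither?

neither

Condition A:
Ni²⁺ is absent, so GorZ is active.
c-di-GMP is present, so YilD is inactive.
With no repressor bound, *holB* is transcribed.
So HolB is produced and active.
Cu²⁺ is present, so DulY is active.
With repressor GorZ bound, *kulM* is not transcribed.
→ *kulM* is OFF in A.
Condition B:
Ni²⁺ is absent, so GorZ is active.
c-di-GMP is present, so YilD is inactive.
With no repressor bound, *holB* is transcribed.
So HolB is produced and active.
Cu²⁺ is absent, so DulY is inactive.
With repressor GorZ bound, *kulM* is not transcribed.
→ *kulM* is OFF in B.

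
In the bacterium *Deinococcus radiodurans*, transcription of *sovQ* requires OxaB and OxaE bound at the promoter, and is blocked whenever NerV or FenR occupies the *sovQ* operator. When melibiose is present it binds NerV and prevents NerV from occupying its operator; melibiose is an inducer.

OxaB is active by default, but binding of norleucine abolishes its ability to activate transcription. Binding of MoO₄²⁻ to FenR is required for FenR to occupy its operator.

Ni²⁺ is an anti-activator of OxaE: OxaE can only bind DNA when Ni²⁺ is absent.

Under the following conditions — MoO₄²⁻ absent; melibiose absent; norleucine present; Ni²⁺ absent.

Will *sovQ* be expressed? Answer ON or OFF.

OFF

Norleucine is present, so OxaB is inactive.
Melibiose is absent, so NerV is active.
Ni²⁺ is absent, so OxaE is active.
MoO₄²⁻ is absent, so FenR is inactive.
With repressor NerV bound, *sovQ* is not transcribed.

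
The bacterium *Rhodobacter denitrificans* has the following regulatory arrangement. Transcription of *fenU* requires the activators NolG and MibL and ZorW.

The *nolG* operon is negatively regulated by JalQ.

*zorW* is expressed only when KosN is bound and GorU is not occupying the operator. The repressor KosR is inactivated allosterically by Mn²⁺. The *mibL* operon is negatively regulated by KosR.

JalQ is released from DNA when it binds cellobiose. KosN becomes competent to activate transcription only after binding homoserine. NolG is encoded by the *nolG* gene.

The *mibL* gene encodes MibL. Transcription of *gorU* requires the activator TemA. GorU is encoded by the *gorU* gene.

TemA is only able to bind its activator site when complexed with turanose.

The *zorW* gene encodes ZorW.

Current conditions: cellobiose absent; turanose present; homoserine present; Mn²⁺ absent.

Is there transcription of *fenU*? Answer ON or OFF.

OFF

Cellobiose is absent, so JalQ is active.
With repressor JalQ bound, *nolG* is not transcribed.
So NolG is not produced.
Mn²⁺ is absent, so KosR is active.
With repressor KosR bound, *mibL* is not transcribed.
So MibL is not produced.
Homoserine is present, so KosN is active.
Turanose is present, so TemA is active.
No repressor is bound and TemA is active, so *gorU* is transcribed.
So GorU is produced and active.
With repressor GorU bound, *zorW* is not transcribed.
So ZorW is not produced.
Required activator NolG is absent, so *fenU* is not transcribed.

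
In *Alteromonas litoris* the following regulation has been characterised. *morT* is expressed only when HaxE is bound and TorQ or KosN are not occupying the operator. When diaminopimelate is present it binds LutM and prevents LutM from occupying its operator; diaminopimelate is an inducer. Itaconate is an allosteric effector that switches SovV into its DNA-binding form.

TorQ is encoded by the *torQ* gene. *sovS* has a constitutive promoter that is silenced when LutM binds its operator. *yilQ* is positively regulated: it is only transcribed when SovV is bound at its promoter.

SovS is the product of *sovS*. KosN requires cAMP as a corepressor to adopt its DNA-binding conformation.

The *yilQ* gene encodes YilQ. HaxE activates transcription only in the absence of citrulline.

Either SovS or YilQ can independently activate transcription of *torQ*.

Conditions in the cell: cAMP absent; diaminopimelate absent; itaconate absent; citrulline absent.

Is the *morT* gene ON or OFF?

ON

Citrulline is absent, so HaxE is active.
Diaminopimelate is absent, so LutM is active.
With repressor LutM bound, *sovS* is not transcribed.
So SovS is not produced.
Itaconate is absent, so SovV is inactive.
Required activator SovV is absent, so *yilQ* is not transcribed.
So YilQ is not produced.
No activator is available at the *torQ* promoter, so *torQ* is not transcribed.
So TorQ is not produced.
cAMP is absent, so KosN is inactive.
No repressor is bound and HaxE is active, so *morT* is transcribed.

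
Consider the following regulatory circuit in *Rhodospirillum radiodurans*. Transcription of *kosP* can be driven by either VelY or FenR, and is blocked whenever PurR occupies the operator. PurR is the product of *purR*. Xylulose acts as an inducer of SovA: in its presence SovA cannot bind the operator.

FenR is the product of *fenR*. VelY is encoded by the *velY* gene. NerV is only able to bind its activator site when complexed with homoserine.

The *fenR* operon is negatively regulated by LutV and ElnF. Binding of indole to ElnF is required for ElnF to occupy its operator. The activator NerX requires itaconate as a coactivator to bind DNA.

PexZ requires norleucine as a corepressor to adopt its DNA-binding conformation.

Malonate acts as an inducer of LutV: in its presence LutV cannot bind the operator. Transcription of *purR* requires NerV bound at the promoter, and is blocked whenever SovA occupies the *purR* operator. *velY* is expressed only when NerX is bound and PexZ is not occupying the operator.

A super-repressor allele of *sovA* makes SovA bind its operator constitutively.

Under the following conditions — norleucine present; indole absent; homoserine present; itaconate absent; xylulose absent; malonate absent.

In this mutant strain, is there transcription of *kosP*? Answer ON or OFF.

OFF

Norleucine is present, so PexZ is active.
Itaconate is absent, so NerX is inactive.
With repressor PexZ bound, *velY* is not transcribed.
So VelY is not produced.
Malonate is absent, so LutV is active.
Indole is absent, so ElnF is inactive.
With repressor LutV bound, *fenR* is not transcribed.
So FenR is not produced.
Homoserine is present, so NerV is active.
SovA is constitutively active in this strain.
With repressor SovA bound, *purR* is not transcribed.
So PurR is not produced.
No activator is available at the *kosP* promoter, so *kosP* is not transcribed.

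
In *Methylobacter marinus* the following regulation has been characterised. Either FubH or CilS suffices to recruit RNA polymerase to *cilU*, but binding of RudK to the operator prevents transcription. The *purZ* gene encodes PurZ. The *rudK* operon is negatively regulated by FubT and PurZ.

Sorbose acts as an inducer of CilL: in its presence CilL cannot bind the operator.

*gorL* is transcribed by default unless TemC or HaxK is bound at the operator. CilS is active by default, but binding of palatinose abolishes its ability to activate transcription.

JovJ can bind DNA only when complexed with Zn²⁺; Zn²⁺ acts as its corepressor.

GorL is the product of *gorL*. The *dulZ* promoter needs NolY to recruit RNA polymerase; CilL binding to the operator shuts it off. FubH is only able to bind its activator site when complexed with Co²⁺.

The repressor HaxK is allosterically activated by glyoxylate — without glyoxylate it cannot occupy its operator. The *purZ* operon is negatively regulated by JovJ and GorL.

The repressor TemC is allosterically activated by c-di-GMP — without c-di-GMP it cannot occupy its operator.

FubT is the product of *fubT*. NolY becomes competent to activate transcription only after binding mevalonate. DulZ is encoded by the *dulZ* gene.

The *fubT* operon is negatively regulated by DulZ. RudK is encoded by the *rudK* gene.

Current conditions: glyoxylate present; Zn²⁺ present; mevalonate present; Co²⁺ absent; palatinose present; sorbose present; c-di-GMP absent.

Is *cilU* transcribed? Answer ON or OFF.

OFF

Co²⁺ is absent, so FubH is inactive.
Palatinose is present, so CilS is inactive.
Mevalonate is present, so NolY is active.
Sorbose is present, so CilL is inactive.
No repressor is bound and NolY is active, so *dulZ* is transcribed.
So DulZ is produced and active.
With repressor DulZ bound, *fubT* is not transcribed.
So FubT is not produced.
Zn²⁺ is present, so JovJ is active.
c-di-GMP is absent, so TemC is inactive.
Glyoxylate is present, so HaxK is active.
With repressor HaxK bound, *gorL* is not transcribed.
So GorL is not produced.
With repressor JovJ bound, *purZ* is not transcribed.
So PurZ is not produced.
With no repressor bound, *rudK* is transcribed.
So RudK is produced and active.
With repressor RudK bound, *cilU* is not transcribed.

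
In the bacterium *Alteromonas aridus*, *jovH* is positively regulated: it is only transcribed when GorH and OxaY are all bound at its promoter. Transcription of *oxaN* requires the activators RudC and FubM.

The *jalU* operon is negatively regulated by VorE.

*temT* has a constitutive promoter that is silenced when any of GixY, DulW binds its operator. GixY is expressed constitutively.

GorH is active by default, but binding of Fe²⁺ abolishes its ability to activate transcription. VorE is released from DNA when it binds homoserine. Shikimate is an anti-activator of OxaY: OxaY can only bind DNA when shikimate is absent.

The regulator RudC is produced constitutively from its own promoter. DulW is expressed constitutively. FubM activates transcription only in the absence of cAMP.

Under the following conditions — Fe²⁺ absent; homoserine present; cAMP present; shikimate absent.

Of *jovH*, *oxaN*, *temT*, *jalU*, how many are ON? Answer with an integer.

Fe²⁺ is absent, so GorH is active.
Shikimate is absent, so OxaY is active.
No repressor is bound and GorH and OxaY are active, so *jovH* is transcribed.
→ *jovH* is ON.
RudC is produced constitutively and is active.
cAMP is present, so FubM is inactive.
Required activator FubM is absent, so *oxaN* is not transcribed.
→ *oxaN* is OFF.
GixY is produced constitutively and is active.
DulW is produced constitutively and is active.
With repressor GixY bound, *temT* is not transcribed.
→ *temT* is OFF.
Homoserine is present, so VorE is inactive.
With no repressor bound, *jalU* is transcribed.
→ *jalU* is ON.
2 of the 4 genes are transcribed.

2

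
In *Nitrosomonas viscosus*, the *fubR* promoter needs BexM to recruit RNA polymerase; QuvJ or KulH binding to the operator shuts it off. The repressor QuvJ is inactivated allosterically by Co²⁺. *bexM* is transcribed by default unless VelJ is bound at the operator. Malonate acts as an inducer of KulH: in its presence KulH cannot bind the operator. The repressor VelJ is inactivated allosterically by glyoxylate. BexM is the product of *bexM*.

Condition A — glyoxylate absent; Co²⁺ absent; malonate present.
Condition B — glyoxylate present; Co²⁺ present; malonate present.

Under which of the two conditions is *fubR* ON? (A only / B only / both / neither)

Condition A:
Glyoxylate is absent, so VelJ is active.
With repressor VelJ bound, *bexM* is not transcribed.
So BexM is not produced.
Co²⁺ is absent, so QuvJ is active.
Malonate is present, so KulH is inactive.
With repressor QuvJ bound, *fubR* is not transcribed.
→ *fubR* is OFF in A.
Condition B:
Glyoxylate is present, so VelJ is inactive.
With no repressor bound, *bexM* is transcribed.
So BexM is produced and active.
Co²⁺ is present, so QuvJ is inactive.
Malonate is present, so KulH is inactive.
No repressor is bound and BexM is active, so *fubR* is transcribed.
→ *fubR* is ON in B.

B only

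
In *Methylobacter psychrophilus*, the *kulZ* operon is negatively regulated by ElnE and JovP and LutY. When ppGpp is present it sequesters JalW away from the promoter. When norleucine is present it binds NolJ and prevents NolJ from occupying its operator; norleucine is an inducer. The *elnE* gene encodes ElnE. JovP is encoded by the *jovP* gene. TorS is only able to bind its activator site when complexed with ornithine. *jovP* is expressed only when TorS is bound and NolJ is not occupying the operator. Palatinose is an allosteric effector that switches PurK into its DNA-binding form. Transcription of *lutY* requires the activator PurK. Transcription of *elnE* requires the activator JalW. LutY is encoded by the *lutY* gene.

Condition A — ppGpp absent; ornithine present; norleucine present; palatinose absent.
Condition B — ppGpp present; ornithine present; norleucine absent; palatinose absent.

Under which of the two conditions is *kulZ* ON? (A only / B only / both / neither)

Condition A:
ppGpp is absent, so JalW is active.
No repressor is bound and JalW is active, so *elnE* is transcribed.
So ElnE is produced and active.
Ornithine is present, so TorS is active.
Norleucine is present, so NolJ is inactive.
No repressor is bound and TorS is active, so *jovP* is transcribed.
So JovP is produced and active.
Palatinose is absent, so PurK is inactive.
Required activator PurK is absent, so *lutY* is not transcribed.
So LutY is not produced.
With repressor ElnE bound, *kulZ* is not transcribed.
→ *kulZ* is OFF in A.
Condition B:
ppGpp is present, so JalW is inactive.
Required activator JalW is absent, so *elnE* is not transcribed.
So ElnE is not produced.
Ornithine is present, so TorS is active.
Norleucine is absent, so NolJ is active.
With repressor NolJ bound, *jovP* is not transcribed.
So JovP is not produced.
Palatinose is absent, so PurK is inactive.
Required activator PurK is absent, so *lutY* is not transcribed.
So LutY is not produced.
With no repressor bound, *kulZ* is transcribed.
→ *kulZ* is ON in B.

B only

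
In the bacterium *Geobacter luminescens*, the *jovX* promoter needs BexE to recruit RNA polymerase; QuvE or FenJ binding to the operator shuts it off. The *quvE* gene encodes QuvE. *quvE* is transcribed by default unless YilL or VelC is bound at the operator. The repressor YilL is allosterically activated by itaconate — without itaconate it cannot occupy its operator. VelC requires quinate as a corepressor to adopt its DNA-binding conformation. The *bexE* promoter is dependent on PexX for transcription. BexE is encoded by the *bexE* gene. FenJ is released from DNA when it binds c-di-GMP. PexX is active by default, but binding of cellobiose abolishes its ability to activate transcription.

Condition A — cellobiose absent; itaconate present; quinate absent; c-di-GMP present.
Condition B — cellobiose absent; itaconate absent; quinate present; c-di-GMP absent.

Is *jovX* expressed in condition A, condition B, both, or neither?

Condition A:
Cellobiose is absent, so PexX is active.
No repressor is bound and PexX is active, so *bexE* is transcribed.
So BexE is produced and active.
Itaconate is present, so YilL is active.
Quinate is absent, so VelC is inactive.
With repressor YilL bound, *quvE* is not transcribed.
So QuvE is not produced.
c-di-GMP is present, so FenJ is inactive.
No repressor is bound and BexE is active, so *jovX* is transcribed.
→ *jovX* is ON in A.
Condition B:
Cellobiose is absent, so PexX is active.
No repressor is bound and PexX is active, so *bexE* is transcribed.
So BexE is produced and active.
Itaconate is absent, so YilL is inactive.
Quinate is present, so VelC is active.
With repressor VelC bound, *quvE* is not transcribed.
So QuvE is not produced.
c-di-GMP is absent, so FenJ is active.
With repressor FenJ bound, *jovX* is not transcribed.
→ *jovX* is OFF in B.

A only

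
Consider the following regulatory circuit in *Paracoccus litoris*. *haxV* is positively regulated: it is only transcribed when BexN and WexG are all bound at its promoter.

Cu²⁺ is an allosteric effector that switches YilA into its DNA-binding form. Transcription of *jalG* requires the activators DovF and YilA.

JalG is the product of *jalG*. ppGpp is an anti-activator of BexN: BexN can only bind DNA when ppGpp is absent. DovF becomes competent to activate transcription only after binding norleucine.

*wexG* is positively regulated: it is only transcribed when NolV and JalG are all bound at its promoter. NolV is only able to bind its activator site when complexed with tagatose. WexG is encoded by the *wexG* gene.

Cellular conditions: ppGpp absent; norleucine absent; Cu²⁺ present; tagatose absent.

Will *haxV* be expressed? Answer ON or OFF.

ppGpp is absent, so BexN is active.
Tagatose is absent, so NolV is inactive.
Norleucine is absent, so DovF is inactive.
Cu²⁺ is present, so YilA is active.
Required activator DovF is absent, so *jalG* is not transcribed.
So JalG is not produced.
Required activator NolV is absent, so *wexG* is not transcribed.
So WexG is not produced.
Required activator WexG is absent, so *haxV* is not transcribed.

OFF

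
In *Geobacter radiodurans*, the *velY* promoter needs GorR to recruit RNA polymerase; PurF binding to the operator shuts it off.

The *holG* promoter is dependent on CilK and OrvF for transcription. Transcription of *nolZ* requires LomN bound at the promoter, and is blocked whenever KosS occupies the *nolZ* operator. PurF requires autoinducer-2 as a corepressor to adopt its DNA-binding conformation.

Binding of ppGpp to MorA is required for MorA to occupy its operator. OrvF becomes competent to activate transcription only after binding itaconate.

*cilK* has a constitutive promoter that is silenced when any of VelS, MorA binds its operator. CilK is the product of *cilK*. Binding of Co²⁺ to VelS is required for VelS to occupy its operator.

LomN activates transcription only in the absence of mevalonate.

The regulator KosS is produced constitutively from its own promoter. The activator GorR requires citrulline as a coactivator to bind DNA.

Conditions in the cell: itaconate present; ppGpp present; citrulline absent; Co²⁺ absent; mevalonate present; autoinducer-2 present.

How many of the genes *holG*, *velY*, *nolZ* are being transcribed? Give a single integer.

0

Co²⁺ is absent, so VelS is inactive.
ppGpp is present, so MorA is active.
With repressor MorA bound, *cilK* is not transcribed.
So CilK is not produced.
Itaconate is present, so OrvF is active.
Required activator CilK is absent, so *holG* is not transcribed.
→ *holG* is OFF.
Autoinducer-2 is present, so PurF is active.
Citrulline is absent, so GorR is inactive.
With repressor PurF bound, *velY* is not transcribed.
→ *velY* is OFF.
KosS is produced constitutively and is active.
Mevalonate is present, so LomN is inactive.
With repressor KosS bound, *nolZ* is not transcribed.
→ *nolZ* is OFF.
0 of the 3 genes are transcribed.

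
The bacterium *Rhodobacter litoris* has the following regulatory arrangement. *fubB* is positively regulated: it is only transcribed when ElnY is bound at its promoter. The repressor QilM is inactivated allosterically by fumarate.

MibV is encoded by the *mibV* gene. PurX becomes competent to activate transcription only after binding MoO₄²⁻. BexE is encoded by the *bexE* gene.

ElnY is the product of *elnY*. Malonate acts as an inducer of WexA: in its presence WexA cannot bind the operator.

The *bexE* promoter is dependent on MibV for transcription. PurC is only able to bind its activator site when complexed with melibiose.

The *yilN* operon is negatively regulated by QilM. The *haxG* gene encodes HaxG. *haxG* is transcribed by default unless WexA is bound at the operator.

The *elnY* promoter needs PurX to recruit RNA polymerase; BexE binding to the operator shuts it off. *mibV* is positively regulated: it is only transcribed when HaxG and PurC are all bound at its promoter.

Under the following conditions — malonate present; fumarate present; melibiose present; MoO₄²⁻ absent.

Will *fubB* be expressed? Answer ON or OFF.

Malonate is present, so WexA is inactive.
With no repressor bound, *haxG* is transcribed.
So HaxG is produced and active.
Melibiose is present, so PurC is active.
No repressor is bound and HaxG and PurC are active, so *mibV* is transcribed.
So MibV is produced and active.
No repressor is bound and MibV is active, so *bexE* is transcribed.
So BexE is produced and active.
MoO₄²⁻ is absent, so PurX is inactive.
With repressor BexE bound, *elnY* is not transcribed.
So ElnY is not produced.
Required activator ElnY is absent, so *fubB* is not transcribed.

OFF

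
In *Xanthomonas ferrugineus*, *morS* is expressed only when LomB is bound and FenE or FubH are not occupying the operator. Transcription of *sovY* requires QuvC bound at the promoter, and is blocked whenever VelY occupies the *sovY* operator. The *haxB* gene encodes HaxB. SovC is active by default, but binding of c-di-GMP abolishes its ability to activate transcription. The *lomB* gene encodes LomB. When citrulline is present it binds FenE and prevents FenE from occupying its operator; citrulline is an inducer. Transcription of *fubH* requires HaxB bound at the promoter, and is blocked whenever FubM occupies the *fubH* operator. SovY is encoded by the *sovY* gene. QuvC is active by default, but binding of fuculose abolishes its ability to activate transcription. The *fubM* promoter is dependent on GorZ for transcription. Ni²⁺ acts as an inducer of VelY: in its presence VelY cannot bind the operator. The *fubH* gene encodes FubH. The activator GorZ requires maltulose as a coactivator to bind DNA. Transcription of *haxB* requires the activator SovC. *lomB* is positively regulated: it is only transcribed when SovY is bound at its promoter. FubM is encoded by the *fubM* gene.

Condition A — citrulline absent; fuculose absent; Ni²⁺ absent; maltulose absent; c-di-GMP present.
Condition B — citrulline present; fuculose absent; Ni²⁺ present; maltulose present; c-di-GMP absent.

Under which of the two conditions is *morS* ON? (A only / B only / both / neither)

B only

Condition A:
Citrulline is absent, so FenE is active.
Fuculose is absent, so QuvC is active.
Ni²⁺ is absent, so VelY is active.
With repressor VelY bound, *sovY* is not transcribed.
So SovY is not produced.
Required activator SovY is absent, so *lomB* is not transcribed.
So LomB is not produced.
Maltulose is absent, so GorZ is inactive.
Required activator GorZ is absent, so *fubM* is not transcribed.
So FubM is not produced.
c-di-GMP is present, so SovC is inactive.
Required activator SovC is absent, so *haxB* is not transcribed.
So HaxB is not produced.
Required activator HaxB is absent, so *fubH* is not transcribed.
So FubH is not produced.
With repressor FenE bound, *morS* is not transcribed.
→ *morS* is OFF in A.
Condition B:
Citrulline is present, so FenE is inactive.
Fuculose is absent, so QuvC is active.
Ni²⁺ is present, so VelY is inactive.
No repressor is bound and QuvC is active, so *sovY* is transcribed.
So SovY is produced and active.
No repressor is bound and SovY is active, so *lomB* is transcribed.
So LomB is produced and active.
Maltulose is present, so GorZ is active.
No repressor is bound and GorZ is active, so *fubM* is transcribed.
So FubM is produced and active.
c-di-GMP is absent, so SovC is active.
No repressor is bound and SovC is active, so *haxB* is transcribed.
So HaxB is produced and active.
With repressor FubM bound, *fubH* is not transcribed.
So FubH is not produced.
No repressor is bound and LomB is active, so *morS* is transcribed.
→ *morS* is ON in B.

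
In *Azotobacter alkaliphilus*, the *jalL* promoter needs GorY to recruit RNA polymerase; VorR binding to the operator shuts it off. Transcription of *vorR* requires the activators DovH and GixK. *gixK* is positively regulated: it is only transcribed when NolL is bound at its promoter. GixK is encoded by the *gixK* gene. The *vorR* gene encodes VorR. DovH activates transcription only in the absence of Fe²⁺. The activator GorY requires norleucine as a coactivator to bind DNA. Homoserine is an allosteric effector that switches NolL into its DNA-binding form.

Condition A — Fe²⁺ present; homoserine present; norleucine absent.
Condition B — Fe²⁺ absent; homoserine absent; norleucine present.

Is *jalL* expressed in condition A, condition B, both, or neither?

B only

Condition A:
Fe²⁺ is present, so DovH is inactive.
Homoserine is present, so NolL is active.
No repressor is bound and NolL is active, so *gixK* is transcribed.
So GixK is produced and active.
Required activator DovH is absent, so *vorR* is not transcribed.
So VorR is not produced.
Norleucine is absent, so GorY is inactive.
Required activator GorY is absent, so *jalL* is not transcribed.
→ *jalL* is OFF in A.
Condition B:
Fe²⁺ is absent, so DovH is active.
Homoserine is absent, so NolL is inactive.
Required activator NolL is absent, so *gixK* is not transcribed.
So GixK is not produced.
Required activator GixK is absent, so *vorR* is not transcribed.
So VorR is not produced.
Norleucine is present, so GorY is active.
No repressor is bound and GorY is active, so *jalL* is transcribed.
→ *jalL* is ON in B.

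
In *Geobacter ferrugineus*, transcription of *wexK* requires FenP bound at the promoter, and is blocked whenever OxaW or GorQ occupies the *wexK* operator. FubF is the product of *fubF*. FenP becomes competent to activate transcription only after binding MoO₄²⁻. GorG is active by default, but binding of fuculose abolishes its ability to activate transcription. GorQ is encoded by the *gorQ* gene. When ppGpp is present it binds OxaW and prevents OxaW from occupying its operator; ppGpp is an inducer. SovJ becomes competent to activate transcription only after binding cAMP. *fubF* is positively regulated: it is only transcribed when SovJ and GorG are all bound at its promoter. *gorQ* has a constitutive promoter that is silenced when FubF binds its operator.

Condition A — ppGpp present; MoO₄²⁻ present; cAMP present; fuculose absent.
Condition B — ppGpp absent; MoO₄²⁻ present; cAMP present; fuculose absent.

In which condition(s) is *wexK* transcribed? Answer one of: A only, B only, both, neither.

A only

Condition A:
ppGpp is present, so OxaW is inactive.
MoO₄²⁻ is present, so FenP is active.
cAMP is present, so SovJ is active.
Fuculose is absent, so GorG is active.
No repressor is bound and SovJ and GorG are active, so *fubF* is transcribed.
So FubF is produced and active.
With repressor FubF bound, *gorQ* is not transcribed.
So GorQ is not produced.
No repressor is bound and FenP is active, so *wexK* is transcribed.
→ *wexK* is ON in A.
Condition B:
ppGpp is absent, so OxaW is active.
MoO₄²⁻ is present, so FenP is active.
cAMP is present, so SovJ is active.
Fuculose is absent, so GorG is active.
No repressor is bound and SovJ and GorG are active, so *fubF* is transcribed.
So FubF is produced and active.
With repressor FubF bound, *gorQ* is not transcribed.
So GorQ is not produced.
With repressor OxaW bound, *wexK* is not transcribed.
→ *wexK* is OFF in B.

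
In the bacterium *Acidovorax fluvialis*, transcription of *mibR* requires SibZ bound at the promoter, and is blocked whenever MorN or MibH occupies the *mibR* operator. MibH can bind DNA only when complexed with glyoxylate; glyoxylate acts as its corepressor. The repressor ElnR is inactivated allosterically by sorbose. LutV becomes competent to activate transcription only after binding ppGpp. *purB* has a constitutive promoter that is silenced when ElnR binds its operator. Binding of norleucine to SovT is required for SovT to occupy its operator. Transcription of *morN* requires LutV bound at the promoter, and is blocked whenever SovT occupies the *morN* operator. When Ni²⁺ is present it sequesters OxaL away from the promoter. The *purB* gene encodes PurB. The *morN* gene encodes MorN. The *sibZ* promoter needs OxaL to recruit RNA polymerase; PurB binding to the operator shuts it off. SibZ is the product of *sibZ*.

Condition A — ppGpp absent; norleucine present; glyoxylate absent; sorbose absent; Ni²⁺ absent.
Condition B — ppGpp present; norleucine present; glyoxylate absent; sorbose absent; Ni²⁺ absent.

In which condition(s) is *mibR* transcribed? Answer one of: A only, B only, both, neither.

both

Condition A:
ppGpp is absent, so LutV is inactive.
Norleucine is present, so SovT is active.
With repressor SovT bound, *morN* is not transcribed.
So MorN is not produced.
Glyoxylate is absent, so MibH is inactive.
Sorbose is absent, so ElnR is active.
With repressor ElnR bound, *purB* is not transcribed.
So PurB is not produced.
Ni²⁺ is absent, so OxaL is active.
No repressor is bound and OxaL is active, so *sibZ* is transcribed.
So SibZ is produced and active.
No repressor is bound and SibZ is active, so *mibR* is transcribed.
→ *mibR* is ON in A.
Condition B:
ppGpp is present, so LutV is active.
Norleucine is present, so SovT is active.
With repressor SovT bound, *morN* is not transcribed.
So MorN is not produced.
Glyoxylate is absent, so MibH is inactive.
Sorbose is absent, so ElnR is active.
With repressor ElnR bound, *purB* is not transcribed.
So PurB is not produced.
Ni²⁺ is absent, so OxaL is active.
No repressor is bound and OxaL is active, so *sibZ* is transcribed.
So SibZ is produced and active.
No repressor is bound and SibZ is active, so *mibR* is transcribed.
→ *mibR* is ON in B.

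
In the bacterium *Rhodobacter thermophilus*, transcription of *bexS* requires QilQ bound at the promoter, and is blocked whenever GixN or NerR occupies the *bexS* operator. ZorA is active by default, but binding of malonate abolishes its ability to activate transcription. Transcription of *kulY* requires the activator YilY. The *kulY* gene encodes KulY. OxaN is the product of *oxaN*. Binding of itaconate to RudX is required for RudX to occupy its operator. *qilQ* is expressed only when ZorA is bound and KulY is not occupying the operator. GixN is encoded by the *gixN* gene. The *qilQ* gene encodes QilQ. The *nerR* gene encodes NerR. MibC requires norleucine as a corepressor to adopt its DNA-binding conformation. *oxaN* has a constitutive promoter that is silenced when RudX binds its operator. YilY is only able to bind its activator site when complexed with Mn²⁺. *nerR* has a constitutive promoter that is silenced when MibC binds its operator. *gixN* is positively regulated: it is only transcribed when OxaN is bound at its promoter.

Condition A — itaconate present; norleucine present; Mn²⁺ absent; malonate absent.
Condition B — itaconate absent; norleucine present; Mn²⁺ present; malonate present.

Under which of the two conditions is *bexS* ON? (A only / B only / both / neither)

Condition A:
Itaconate is present, so RudX is active.
With repressor RudX bound, *oxaN* is not transcribed.
So OxaN is not produced.
Required activator OxaN is absent, so *gixN* is not transcribed.
So GixN is not produced.
Norleucine is present, so MibC is active.
With repressor MibC bound, *nerR* is not transcribed.
So NerR is not produced.
Mn²⁺ is absent, so YilY is inactive.
Required activator YilY is absent, so *kulY* is not transcribed.
So KulY is not produced.
Malonate is absent, so ZorA is active.
No repressor is bound and ZorA is active, so *qilQ* is transcribed.
So QilQ is produced and active.
No repressor is bound and QilQ is active, so *bexS* is transcribed.
→ *bexS* is ON in A.
Condition B:
Itaconate is absent, so RudX is inactive.
With no repressor bound, *oxaN* is transcribed.
So OxaN is produced and active.
No repressor is bound and OxaN is active, so *gixN* is transcribed.
So GixN is produced and active.
Norleucine is present, so MibC is active.
With repressor MibC bound, *nerR* is not transcribed.
So NerR is not produced.
Mn²⁺ is present, so YilY is active.
No repressor is bound and YilY is active, so *kulY* is transcribed.
So KulY is produced and active.
Malonate is present, so ZorA is inactive.
With repressor KulY bound, *qilQ* is not transcribed.
So QilQ is not produced.
With repressor GixN bound, *bexS* is not transcribed.
→ *bexS* is OFF in B.

A only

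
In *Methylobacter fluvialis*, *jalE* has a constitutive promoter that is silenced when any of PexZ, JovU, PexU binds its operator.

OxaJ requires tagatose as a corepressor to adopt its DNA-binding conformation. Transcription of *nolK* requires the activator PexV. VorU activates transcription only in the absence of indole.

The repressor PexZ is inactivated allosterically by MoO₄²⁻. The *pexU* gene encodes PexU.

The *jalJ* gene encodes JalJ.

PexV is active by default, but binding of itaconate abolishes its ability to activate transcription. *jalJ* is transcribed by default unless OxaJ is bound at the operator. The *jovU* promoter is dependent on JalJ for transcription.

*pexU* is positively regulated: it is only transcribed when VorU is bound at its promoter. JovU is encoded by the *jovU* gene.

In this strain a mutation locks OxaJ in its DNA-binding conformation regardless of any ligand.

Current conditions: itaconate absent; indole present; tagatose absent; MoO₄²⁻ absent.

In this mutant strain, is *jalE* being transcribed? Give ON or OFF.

MoO₄²⁻ is absent, so PexZ is active.
OxaJ is constitutively active in this strain.
With repressor OxaJ bound, *jalJ* is not transcribed.
So JalJ is not produced.
Required activator JalJ is absent, so *jovU* is not transcribed.
So JovU is not produced.
Indole is present, so VorU is inactive.
Required activator VorU is absent, so *pexU* is not transcribed.
So PexU is not produced.
With repressor PexZ bound, *jalE* is not transcribed.

OFF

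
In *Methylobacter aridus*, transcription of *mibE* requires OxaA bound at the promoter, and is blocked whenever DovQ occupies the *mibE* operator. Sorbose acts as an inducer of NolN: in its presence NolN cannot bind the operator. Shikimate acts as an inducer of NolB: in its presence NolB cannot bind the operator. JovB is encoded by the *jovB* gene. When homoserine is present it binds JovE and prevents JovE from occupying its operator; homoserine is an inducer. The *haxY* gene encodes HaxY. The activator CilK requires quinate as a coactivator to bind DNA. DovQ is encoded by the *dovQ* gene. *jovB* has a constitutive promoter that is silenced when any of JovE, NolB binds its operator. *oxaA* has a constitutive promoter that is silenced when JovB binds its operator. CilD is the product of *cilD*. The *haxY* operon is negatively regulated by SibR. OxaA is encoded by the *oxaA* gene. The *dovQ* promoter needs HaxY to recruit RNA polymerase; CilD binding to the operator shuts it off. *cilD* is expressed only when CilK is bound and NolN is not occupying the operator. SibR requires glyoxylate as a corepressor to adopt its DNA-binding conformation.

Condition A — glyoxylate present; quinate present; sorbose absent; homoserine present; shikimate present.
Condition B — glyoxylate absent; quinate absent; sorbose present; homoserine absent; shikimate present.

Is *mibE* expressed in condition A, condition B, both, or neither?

neither

Condition A:
Glyoxylate is present, so SibR is active.
With repressor SibR bound, *haxY* is not transcribed.
So HaxY is not produced.
Quinate is present, so CilK is active.
Sorbose is absent, so NolN is active.
With repressor NolN bound, *cilD* is not transcribed.
So CilD is not produced.
Required activator HaxY is absent, so *dovQ* is not transcribed.
So DovQ is not produced.
Homoserine is present, so JovE is inactive.
Shikimate is present, so NolB is inactive.
With no repressor bound, *jovB* is transcribed.
So JovB is produced and active.
With repressor JovB bound, *oxaA* is not transcribed.
So OxaA is not produced.
Required activator OxaA is absent, so *mibE* is not transcribed.
→ *mibE* is OFF in A.
Condition B:
Glyoxylate is absent, so SibR is inactive.
With no repressor bound, *haxY* is transcribed.
So HaxY is produced and active.
Quinate is absent, so CilK is inactive.
Sorbose is present, so NolN is inactive.
Required activator CilK is absent, so *cilD* is not transcribed.
So CilD is not produced.
No repressor is bound and HaxY is active, so *dovQ* is transcribed.
So DovQ is produced and active.
Homoserine is absent, so JovE is active.
Shikimate is present, so NolB is inactive.
With repressor JovE bound, *jovB* is not transcribed.
So JovB is not produced.
With no repressor bound, *oxaA* is transcribed.
So OxaA is produced and active.
With repressor DovQ bound, *mibE* is not transcribed.
→ *mibE* is OFF in B.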